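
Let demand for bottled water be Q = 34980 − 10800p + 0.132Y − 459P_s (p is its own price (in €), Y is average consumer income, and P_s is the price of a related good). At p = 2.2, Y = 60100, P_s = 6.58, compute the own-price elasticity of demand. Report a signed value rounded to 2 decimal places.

At the given values, Q = 34980 − 10800(2.2) + 0.132(60100) − 459(6.58) = 16132.98.
∂Q/∂p = −10800.
E = (-10800) × (2.2/16132.98) = -1.4727…

-1.47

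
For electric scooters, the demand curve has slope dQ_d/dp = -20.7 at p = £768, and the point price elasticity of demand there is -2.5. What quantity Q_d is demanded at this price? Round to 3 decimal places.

Ed = (dQ_d/dp)·(p/Q_d) ⇒ Q_d = (dQ_d/dp)·p/Ed = (-20.7)·768/(-2.5) = 6359.04

6359.040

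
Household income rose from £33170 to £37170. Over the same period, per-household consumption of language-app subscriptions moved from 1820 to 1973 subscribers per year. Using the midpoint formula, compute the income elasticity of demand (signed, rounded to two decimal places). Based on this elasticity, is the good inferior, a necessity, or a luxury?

%ΔQ = (1973 − 1820)/[( 1820 + 1973)/2] = 153/1896.5 = 0.080674…
%ΔIncome = (37170 − 33170)/[( 33170 + 37170)/2] = 4000/35170 = 0.113733…
E_income = (153/1896.5) / (4000/35170) = 0.7093…
0 < E_income < 1 ⇒ normal good, necessity.

0.71; necessity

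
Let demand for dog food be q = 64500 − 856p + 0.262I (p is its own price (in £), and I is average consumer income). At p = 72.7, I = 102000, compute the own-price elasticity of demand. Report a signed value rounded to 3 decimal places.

-2.146

At the given values, q = 64500 − 856(72.7) + 0.262(102000) = 28992.8.
∂q/∂p = −856.
E = (-856) × (72.7/28992.8) = -2.14643…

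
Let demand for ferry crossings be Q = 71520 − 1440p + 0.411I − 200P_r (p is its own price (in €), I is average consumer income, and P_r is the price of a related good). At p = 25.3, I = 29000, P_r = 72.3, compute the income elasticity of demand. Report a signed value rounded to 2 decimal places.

At the given values, Q = 71520 − 1440(25.3) + 0.411(29000) − 200(72.3) = 32547.
∂Q/∂I = 0.411.
E = (0.411) × (29000/32547) = 0.3662…

0.37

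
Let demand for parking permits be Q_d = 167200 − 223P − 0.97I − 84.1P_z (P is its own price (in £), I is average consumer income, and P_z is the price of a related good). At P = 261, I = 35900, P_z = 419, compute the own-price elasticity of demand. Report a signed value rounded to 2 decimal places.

-1.49

At the given values, Q_d = 167200 − 223(261) − 0.97(35900) − 84.1(419) = 38936.1.
∂Q_d/∂P = −223.
E = (-223) × (261/38936.1) = -1.4948…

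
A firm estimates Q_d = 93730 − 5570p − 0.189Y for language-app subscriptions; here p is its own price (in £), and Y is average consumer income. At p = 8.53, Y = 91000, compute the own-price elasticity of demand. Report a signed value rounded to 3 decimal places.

At the given values, Q_d = 93730 − 5570(8.53) − 0.189(91000) = 29018.9.
∂Q_d/∂p = −5570.
E = (-5570) × (8.53/29018.9) = -1.63728…

-1.637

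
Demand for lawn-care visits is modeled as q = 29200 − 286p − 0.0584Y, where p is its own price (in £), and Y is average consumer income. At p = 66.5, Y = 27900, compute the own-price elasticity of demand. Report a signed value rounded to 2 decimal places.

At the given values, q = 29200 − 286(66.5) − 0.0584(27900) = 8551.64.
∂q/∂p = −286.
E = (-286) × (66.5/8551.64) = -2.2240…

-2.22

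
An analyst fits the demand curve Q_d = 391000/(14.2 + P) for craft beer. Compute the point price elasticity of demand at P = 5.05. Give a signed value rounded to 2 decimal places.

dQ_d/dP = −391000/(14.2 + P)² = -1055.15. At P = 5.05, Q_d = 20311.7.
Ed = (dQ_d/dP)·(P/Q_d) = (-1055.15) × (5.05/20311.7) = -0.2623…

-0.26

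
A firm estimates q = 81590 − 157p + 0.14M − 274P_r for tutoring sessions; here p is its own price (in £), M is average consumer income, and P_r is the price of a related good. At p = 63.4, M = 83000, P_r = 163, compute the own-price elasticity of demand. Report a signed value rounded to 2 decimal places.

-0.26

At the given values, q = 81590 − 157(63.4) + 0.14(83000) − 274(163) = 38594.2.
∂q/∂p = −157.
E = (-157) × (63.4/38594.2) = -0.2579…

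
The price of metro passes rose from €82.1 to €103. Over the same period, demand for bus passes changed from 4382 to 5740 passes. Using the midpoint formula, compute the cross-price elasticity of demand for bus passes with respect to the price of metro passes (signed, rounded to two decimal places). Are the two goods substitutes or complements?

1.19; substitutes

%ΔQ_{bus passes} = (5740 − 4382)/avg = 1358/5061 = 0.268326…
%ΔP_{metro passes} = (103 − 82.1)/avg = 20.9/92.55 = 0.225823…
E_cross = (1358/5061) / (20.9/92.55) = 1.1882…
E_cross > 0 ⇒ the goods are substitutes.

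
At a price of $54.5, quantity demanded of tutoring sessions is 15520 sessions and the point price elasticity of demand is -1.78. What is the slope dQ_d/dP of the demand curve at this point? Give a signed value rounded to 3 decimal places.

Ed = (dQ_d/dP)·(P/Q_d) ⇒ dQ_d/dP = Ed·Q_d/P = (-1.78)·15520/54.5 = -506.89174…

-506.892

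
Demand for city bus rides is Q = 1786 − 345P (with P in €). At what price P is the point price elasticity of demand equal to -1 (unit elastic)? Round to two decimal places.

2.59

Ed = −345P/(1786 − 345P). Set this equal to -1:
345P = 1·(1786 − 345P) ⇒ 345P(1 + 1) = 1·1786
P = 1·1786 / (345·2) = 2.5884…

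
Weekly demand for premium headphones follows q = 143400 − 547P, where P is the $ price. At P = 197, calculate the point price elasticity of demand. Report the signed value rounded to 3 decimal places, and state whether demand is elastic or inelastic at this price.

-3.023; elastic

dq/dP = −547. At P = 197, q = 143400 − 547(197) = 35641.
Ed = (dq/dP)·(P/q) = −547 × (197/35641) = -3.02345…
|Ed| = 3.023 > 1, so demand is elastic.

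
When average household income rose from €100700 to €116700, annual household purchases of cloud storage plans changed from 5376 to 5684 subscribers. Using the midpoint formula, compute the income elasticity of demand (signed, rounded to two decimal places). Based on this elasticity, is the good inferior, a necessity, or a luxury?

0.38; necessity

%ΔQ = (5684 − 5376)/[( 5376 + 5684)/2] = 308/5530 = 0.055696…
%ΔIncome = (116700 − 100700)/[( 100700 + 116700)/2] = 16000/108700 = 0.147194…
E_income = (308/5530) / (16000/108700) = 0.3783…
0 < E_income < 1 ⇒ normal good, necessity.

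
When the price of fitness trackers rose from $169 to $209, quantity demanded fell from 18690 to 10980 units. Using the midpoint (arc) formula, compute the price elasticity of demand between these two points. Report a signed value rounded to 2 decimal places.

-2.46

%ΔQ = (10980 − 18690) / [(18690 + 10980)/2] = -7710/14835 = -0.519716…
%ΔP = (209 − 169) / [(169 + 209)/2] = 40/189 = 0.211640…
Arc Ed = %ΔQ / %ΔP = (-7710/14835) / (40/189) = -2.4556…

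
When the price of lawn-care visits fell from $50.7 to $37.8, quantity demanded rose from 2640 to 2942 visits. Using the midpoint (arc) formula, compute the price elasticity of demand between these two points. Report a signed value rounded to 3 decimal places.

-0.371

%ΔQ = (2942 − 2640) / [(2640 + 2942)/2] = 302/2791 = 0.108204…
%ΔP = (37.8 − 50.7) / [(50.7 + 37.8)/2] = -12.9/44.25 = -0.291525…
Arc Ed = %ΔQ / %ΔP = (302/2791) / (-12.9/44.25) = -0.37116…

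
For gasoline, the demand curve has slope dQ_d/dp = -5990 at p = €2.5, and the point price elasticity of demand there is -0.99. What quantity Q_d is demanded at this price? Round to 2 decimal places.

Ed = (dQ_d/dp)·(p/Q_d) ⇒ Q_d = (dQ_d/dp)·p/Ed = (-5990)·2.5/(-0.99) = 15126.2626…

15126.26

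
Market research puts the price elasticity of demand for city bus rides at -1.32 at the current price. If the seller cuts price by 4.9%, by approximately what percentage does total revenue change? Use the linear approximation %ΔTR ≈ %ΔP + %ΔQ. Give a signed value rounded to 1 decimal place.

+1.6%

%ΔQ ≈ Ed × %ΔP = (-1.32) × (-4.9%) = +6.4680%
%ΔTR ≈ %ΔP + %ΔQ = (-4.9%) + (+6.4680%) = +1.5680%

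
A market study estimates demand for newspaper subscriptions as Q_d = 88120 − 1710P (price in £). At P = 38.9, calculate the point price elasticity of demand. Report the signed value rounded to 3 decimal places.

dQ_d/dP = −1710. At P = 38.9, Q_d = 88120 − 1710(38.9) = 21601.
Ed = (dQ_d/dP)·(P/Q_d) = −1710 × (38.9/21601) = -3.07944…

-3.079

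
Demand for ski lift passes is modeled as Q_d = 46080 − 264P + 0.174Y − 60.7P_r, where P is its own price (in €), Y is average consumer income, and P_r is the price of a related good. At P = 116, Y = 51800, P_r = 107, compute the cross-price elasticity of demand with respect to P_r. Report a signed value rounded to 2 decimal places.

-0.36

At the given values, Q_d = 46080 − 264(116) + 0.174(51800) − 60.7(107) = 17974.3.
∂Q_d/∂P_r = -60.7.
E = (-60.7) × (107/17974.3) = -0.3613…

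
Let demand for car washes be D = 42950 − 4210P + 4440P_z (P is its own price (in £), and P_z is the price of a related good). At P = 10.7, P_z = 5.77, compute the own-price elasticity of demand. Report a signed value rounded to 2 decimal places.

-1.92

At the given values, D = 42950 − 4210(10.7) + 4440(5.77) = 23521.8.
∂D/∂P = −4210.
E = (-4210) × (10.7/23521.8) = -1.9151…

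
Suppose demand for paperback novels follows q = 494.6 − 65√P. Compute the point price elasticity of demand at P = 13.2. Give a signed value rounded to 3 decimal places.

dq/dP = −65/(2√P) = -8.94533. At P = 13.2, q = 258.443.
Ed = (dq/dP)·(P/q) = (-8.94533) × (13.2/258.443) = -0.45688…

-0.457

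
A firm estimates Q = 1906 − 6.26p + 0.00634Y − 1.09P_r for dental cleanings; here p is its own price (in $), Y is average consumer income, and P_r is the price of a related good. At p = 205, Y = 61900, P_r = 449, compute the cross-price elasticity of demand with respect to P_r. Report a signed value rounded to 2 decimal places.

-0.93

At the given values, Q = 1906 − 6.26(205) + 0.00634(61900) − 1.09(449) = 525.736.
∂Q/∂P_r = -1.09.
E = (-1.09) × (449/525.736) = -0.9309…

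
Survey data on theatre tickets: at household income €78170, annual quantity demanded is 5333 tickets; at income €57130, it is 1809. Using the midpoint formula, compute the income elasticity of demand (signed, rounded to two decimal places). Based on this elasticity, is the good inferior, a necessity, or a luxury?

%ΔQ = (1809 − 5333)/[( 5333 + 1809)/2] = -3524/3571 = -0.986838…
%ΔIncome = (57130 − 78170)/[( 78170 + 57130)/2] = -21040/67650 = -0.311012…
E_income = (-3524/3571) / (-21040/67650) = 3.1729…
E_income > 1 ⇒ normal good, luxury.

3.17; luxury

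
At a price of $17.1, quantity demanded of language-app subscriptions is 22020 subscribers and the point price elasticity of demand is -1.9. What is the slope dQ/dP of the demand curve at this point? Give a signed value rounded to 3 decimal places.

Ed = (dQ/dP)·(P/Q) ⇒ dQ/dP = Ed·Q/P = (-1.9)·22020/17.1 = -2446.66666…

-2446.667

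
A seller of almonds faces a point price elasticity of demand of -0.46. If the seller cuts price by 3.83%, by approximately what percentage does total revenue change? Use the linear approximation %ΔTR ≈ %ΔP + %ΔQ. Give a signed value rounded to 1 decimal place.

-2.1%

%ΔQ ≈ Ed × %ΔP = (-0.46) × (-3.83%) = +1.7618%
%ΔTR ≈ %ΔP + %ΔQ = (-3.83%) + (+1.7618%) = -2.0682%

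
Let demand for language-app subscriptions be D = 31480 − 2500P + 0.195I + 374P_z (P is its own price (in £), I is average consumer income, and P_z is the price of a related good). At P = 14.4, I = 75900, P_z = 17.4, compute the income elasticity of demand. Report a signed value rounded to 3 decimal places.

0.882

At the given values, D = 31480 − 2500(14.4) + 0.195(75900) + 374(17.4) = 16788.1.
∂D/∂I = 0.195.
E = (0.195) × (75900/16788.1) = 0.88160…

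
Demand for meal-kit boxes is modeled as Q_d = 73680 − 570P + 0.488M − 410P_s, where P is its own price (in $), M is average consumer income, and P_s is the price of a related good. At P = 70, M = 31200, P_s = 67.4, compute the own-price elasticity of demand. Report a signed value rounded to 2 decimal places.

At the given values, Q_d = 73680 − 570(70) + 0.488(31200) − 410(67.4) = 21371.6.
∂Q_d/∂P = −570.
E = (-570) × (70/21371.6) = -1.8669…

-1.87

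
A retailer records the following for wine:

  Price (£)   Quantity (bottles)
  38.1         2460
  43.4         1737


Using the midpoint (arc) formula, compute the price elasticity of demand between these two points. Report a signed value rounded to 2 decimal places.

%ΔQ = (1737 − 2460) / [(2460 + 1737)/2] = -723/2098.5 = -0.344531…
%ΔP = (43.4 − 38.1) / [(38.1 + 43.4)/2] = 5.3/40.75 = 0.130061…
Arc Ed = %ΔQ / %ΔP = (-723/2098.5) / (5.3/40.75) = -2.6489…

-2.65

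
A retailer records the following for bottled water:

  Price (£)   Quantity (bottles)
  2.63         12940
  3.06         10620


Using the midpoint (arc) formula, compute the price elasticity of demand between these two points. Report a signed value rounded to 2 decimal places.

-1.30

%ΔQ = (10620 − 12940) / [(12940 + 10620)/2] = -2320/11780 = -0.196943…
%ΔP = (3.06 − 2.63) / [(2.63 + 3.06)/2] = 0.43/2.845 = 0.151142…
Arc Ed = %ΔQ / %ΔP = (-2320/11780) / (0.43/2.845) = -1.3030…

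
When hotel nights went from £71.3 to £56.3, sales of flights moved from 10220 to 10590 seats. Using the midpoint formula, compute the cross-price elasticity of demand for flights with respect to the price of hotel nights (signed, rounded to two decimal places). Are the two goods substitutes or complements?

-0.15; complements

%ΔQ_{flights} = (10590 − 10220)/avg = 370/10405 = 0.035559…
%ΔP_{hotel nights} = (56.3 − 71.3)/avg = -15/63.8 = -0.235109…
E_cross = (370/10405) / (-15/63.8) = -0.1512…
E_cross < 0 ⇒ the goods are complements.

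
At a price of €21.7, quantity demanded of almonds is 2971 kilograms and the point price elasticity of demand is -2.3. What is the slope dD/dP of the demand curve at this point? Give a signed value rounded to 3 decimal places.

-314.899

Ed = (dD/dP)·(P/D) ⇒ dD/dP = Ed·D/P = (-2.3)·2971/21.7 = -314.89861…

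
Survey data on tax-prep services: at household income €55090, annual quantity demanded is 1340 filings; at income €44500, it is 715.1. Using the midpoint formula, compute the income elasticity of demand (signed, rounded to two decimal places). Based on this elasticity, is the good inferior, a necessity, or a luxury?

2.86; luxury

%ΔQ = (715.1 − 1340)/[( 1340 + 715.1)/2] = -624.9/1027.55 = -0.608145…
%ΔIncome = (44500 − 55090)/[( 55090 + 44500)/2] = -10590/49795 = -0.212671…
E_income = (-624.9/1027.55) / (-10590/49795) = 2.8595…
E_income > 1 ⇒ normal good, luxury.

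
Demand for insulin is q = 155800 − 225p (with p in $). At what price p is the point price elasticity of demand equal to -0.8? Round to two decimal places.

307.75

Ed = −225p/(155800 − 225p). Set this equal to -0.8:
225p = 0.8·(155800 − 225p) ⇒ 225p(1 + 0.8) = 0.8·155800
p = 0.8·155800 / (225·1.8) = 307.7530…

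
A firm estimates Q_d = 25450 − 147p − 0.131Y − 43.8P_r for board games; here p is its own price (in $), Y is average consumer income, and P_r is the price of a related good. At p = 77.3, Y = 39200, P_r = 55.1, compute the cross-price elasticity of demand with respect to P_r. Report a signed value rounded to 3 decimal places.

-0.369

At the given values, Q_d = 25450 − 147(77.3) − 0.131(39200) − 43.8(55.1) = 6538.32.
∂Q_d/∂P_r = -43.8.
E = (-43.8) × (55.1/6538.32) = -0.36911…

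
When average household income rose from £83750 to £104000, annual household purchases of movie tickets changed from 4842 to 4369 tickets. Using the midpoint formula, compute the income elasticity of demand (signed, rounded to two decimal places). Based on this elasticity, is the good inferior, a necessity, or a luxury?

%ΔQ = (4369 − 4842)/[( 4842 + 4369)/2] = -473/4605.5 = -0.102703…
%ΔIncome = (104000 − 83750)/[( 83750 + 104000)/2] = 20250/93875 = 0.215712…
E_income = (-473/4605.5) / (20250/93875) = -0.4761…
E_income < 0 ⇒ inferior good.

-0.48; inferior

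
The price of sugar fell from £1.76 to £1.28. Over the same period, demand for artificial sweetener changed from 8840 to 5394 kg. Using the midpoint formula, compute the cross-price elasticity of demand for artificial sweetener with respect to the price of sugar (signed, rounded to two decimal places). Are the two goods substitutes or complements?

1.53; substitutes

%ΔQ_{artificial sweetener} = (5394 − 8840)/avg = -3446/7117 = -0.484192…
%ΔP_{sugar} = (1.28 − 1.76)/avg = -0.48/1.52 = -0.315789…
E_cross = (-3446/7117) / (-0.48/1.52) = 1.5332…
E_cross > 0 ⇒ the goods are substitutes.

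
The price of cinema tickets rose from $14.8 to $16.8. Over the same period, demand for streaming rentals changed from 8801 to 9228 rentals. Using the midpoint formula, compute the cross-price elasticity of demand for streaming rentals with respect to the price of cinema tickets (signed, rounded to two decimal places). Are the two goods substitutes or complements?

0.37; substitutes

%ΔQ_{streaming rentals} = (9228 − 8801)/avg = 427/9014.5 = 0.047368…
%ΔP_{cinema tickets} = (16.8 − 14.8)/avg = 2/15.8 = 0.126582…
E_cross = (427/9014.5) / (2/15.8) = 0.3742…
E_cross > 0 ⇒ the goods are substitutes.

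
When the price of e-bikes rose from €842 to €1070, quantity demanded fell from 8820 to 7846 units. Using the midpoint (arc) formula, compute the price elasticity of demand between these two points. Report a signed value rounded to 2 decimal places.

-0.49

%ΔQ = (7846 − 8820) / [(8820 + 7846)/2] = -974/8333 = -0.116884…
%ΔP = (1070 − 842) / [(842 + 1070)/2] = 228/956 = 0.238493…
Arc Ed = %ΔQ / %ΔP = (-974/8333) / (228/956) = -0.4900…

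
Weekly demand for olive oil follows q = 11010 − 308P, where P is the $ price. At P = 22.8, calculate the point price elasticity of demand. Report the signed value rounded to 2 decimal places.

-1.76

dq/dP = −308. At P = 22.8, q = 11010 − 308(22.8) = 3987.6.
Ed = (dq/dP)·(P/q) = −308 × (22.8/3987.6) = -1.7610…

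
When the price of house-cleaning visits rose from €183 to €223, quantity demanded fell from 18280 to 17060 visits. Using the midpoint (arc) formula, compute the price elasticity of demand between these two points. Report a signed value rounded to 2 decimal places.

-0.35

%ΔQ = (17060 − 18280) / [(18280 + 17060)/2] = -1220/17670 = -0.069043…
%ΔP = (223 − 183) / [(183 + 223)/2] = 40/203 = 0.197044…
Arc Ed = %ΔQ / %ΔP = (-1220/17670) / (40/203) = -0.3503…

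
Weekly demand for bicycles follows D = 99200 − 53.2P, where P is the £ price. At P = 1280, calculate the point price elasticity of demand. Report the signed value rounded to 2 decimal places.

-2.19

dD/dP = −53.2. At P = 1280, D = 99200 − 53.2(1280) = 31104.
Ed = (dD/dP)·(P/D) = −53.2 × (1280/31104) = -2.1893…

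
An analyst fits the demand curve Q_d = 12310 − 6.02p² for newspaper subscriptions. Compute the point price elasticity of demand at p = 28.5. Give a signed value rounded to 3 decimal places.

-1.318

dQ_d/dp = −2·6.02·p = -343.14. At p = 28.5, Q_d = 7420.255.
Ed = (dQ_d/dp)·(p/Q_d) = (-343.14) × (28.5/7420.255) = -1.31794…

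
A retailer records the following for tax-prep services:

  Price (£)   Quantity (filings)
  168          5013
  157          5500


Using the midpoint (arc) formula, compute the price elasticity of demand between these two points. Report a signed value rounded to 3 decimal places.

%ΔQ = (5500 − 5013) / [(5013 + 5500)/2] = 487/5256.5 = 0.092647…
%ΔP = (157 − 168) / [(168 + 157)/2] = -11/162.5 = -0.067692…
Arc Ed = %ΔQ / %ΔP = (487/5256.5) / (-11/162.5) = -1.36865…

-1.369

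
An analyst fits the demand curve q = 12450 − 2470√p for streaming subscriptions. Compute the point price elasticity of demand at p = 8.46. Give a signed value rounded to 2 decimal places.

-0.68

dq/dp = −2470/(2√p) = -424.602. At p = 8.46, q = 5265.74.
Ed = (dq/dp)·(p/q) = (-424.602) × (8.46/5265.74) = -0.6821…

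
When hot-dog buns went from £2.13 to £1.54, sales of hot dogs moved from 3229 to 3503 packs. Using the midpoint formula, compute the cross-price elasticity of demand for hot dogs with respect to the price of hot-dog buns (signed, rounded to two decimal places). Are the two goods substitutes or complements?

%ΔQ_{hot dogs} = (3503 − 3229)/avg = 274/3366 = 0.081402…
%ΔP_{hot-dog buns} = (1.54 − 2.13)/avg = -0.59/1.835 = -0.321525…
E_cross = (274/3366) / (-0.59/1.835) = -0.2531…
E_cross < 0 ⇒ the goods are complements.

-0.25; complements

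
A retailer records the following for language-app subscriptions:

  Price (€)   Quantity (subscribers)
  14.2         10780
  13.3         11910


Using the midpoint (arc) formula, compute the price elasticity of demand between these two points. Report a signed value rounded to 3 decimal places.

%ΔQ = (11910 − 10780) / [(10780 + 11910)/2] = 1130/11345 = 0.099603…
%ΔP = (13.3 − 14.2) / [(14.2 + 13.3)/2] = -0.9/13.75 = -0.065454…
Arc Ed = %ΔQ / %ΔP = (1130/11345) / (-0.9/13.75) = -1.52171…

-1.522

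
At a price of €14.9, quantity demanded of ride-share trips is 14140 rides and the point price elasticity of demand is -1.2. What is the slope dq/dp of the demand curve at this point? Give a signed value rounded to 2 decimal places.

-1138.79

Ed = (dq/dp)·(p/q) ⇒ dq/dp = Ed·q/p = (-1.2)·14140/14.9 = -1138.7919…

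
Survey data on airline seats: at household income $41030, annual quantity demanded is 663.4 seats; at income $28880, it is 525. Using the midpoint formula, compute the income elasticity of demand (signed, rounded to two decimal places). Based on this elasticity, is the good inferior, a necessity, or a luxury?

%ΔQ = (525 − 663.4)/[( 663.4 + 525)/2] = -138.4/594.2 = -0.232918…
%ΔIncome = (28880 − 41030)/[( 41030 + 28880)/2] = -12150/34955 = -0.347589…
E_income = (-138.4/594.2) / (-12150/34955) = 0.6700…
0 < E_income < 1 ⇒ normal good, necessity.

0.67; necessity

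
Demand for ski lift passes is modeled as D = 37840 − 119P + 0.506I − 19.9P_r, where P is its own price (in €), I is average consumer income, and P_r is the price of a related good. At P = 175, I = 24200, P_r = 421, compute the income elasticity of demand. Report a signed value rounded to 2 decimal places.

At the given values, D = 37840 − 119(175) + 0.506(24200) − 19.9(421) = 20882.3.
∂D/∂I = 0.506.
E = (0.506) × (24200/20882.3) = 0.5863…

0.59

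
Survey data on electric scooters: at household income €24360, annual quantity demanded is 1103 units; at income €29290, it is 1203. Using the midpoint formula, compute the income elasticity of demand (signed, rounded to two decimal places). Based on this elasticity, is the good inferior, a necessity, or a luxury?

0.47; necessity

%ΔQ = (1203 − 1103)/[( 1103 + 1203)/2] = 100/1153 = 0.086730…
%ΔIncome = (29290 − 24360)/[( 24360 + 29290)/2] = 4930/26825 = 0.183783…
E_income = (100/1153) / (4930/26825) = 0.4719…
0 < E_income < 1 ⇒ normal good, necessity.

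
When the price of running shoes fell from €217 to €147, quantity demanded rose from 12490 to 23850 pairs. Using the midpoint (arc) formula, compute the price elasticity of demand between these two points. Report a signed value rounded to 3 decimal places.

%ΔQ = (23850 − 12490) / [(12490 + 23850)/2] = 11360/18170 = 0.625206…
%ΔP = (147 − 217) / [(217 + 147)/2] = -70/182 = -0.384615…
Arc Ed = %ΔQ / %ΔP = (11360/18170) / (-70/182) = -1.62553…

-1.626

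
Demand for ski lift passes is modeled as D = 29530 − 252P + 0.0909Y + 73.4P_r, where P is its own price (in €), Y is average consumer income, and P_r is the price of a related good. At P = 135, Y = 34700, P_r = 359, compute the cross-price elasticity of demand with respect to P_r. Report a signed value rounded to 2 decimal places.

At the given values, D = 29530 − 252(135) + 0.0909(34700) + 73.4(359) = 25014.83.
∂D/∂P_r = 73.4.
E = (73.4) × (359/25014.83) = 1.0533…

1.05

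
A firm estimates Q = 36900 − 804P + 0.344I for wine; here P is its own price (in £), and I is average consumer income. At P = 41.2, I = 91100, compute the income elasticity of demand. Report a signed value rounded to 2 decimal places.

0.89

At the given values, Q = 36900 − 804(41.2) + 0.344(91100) = 35113.6.
∂Q/∂I = 0.344.
E = (0.344) × (91100/35113.6) = 0.8924…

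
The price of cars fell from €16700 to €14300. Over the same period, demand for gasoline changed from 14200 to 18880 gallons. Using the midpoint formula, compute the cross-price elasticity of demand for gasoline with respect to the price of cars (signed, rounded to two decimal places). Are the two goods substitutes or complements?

%ΔQ_{gasoline} = (18880 − 14200)/avg = 4680/16540 = 0.282950…
%ΔP_{cars} = (14300 − 16700)/avg = -2400/15500 = -0.154838…
E_cross = (4680/16540) / (-2400/15500) = -1.8273…
E_cross < 0 ⇒ the goods are complements.

-1.83; complements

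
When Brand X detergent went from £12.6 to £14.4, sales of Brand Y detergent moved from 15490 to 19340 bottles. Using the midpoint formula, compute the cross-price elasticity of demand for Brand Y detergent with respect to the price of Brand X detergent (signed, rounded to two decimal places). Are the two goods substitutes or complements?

1.66; substitutes

%ΔQ_{Brand Y detergent} = (19340 − 15490)/avg = 3850/17415 = 0.221073…
%ΔP_{Brand X detergent} = (14.4 − 12.6)/avg = 1.8/13.5 = 0.133333…
E_cross = (3850/17415) / (1.8/13.5) = 1.6580…
E_cross > 0 ⇒ the goods are substitutes.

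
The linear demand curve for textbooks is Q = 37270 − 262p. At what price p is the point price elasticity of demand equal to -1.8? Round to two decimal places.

91.45

Ed = −262p/(37270 − 262p). Set this equal to -1.8:
262p = 1.8·(37270 − 262p) ⇒ 262p(1 + 1.8) = 1.8·37270
p = 1.8·37270 / (262·2.8) = 91.4476…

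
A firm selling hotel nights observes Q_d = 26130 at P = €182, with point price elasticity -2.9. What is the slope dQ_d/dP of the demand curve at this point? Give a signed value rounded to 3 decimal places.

-416.357

Ed = (dQ_d/dP)·(P/Q_d) ⇒ dQ_d/dP = Ed·Q_d/P = (-2.9)·26130/182 = -416.35714…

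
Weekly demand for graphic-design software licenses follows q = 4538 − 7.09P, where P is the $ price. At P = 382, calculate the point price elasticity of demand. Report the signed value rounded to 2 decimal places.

-1.48

dq/dP = −7.09. At P = 382, q = 4538 − 7.09(382) = 1829.62.
Ed = (dq/dP)·(P/q) = −7.09 × (382/1829.62) = -1.4802…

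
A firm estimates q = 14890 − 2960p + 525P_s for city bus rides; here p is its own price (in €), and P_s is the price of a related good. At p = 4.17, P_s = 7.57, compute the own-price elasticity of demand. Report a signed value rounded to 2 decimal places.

-1.89

At the given values, q = 14890 − 2960(4.17) + 525(7.57) = 6521.05.
∂q/∂p = −2960.
E = (-2960) × (4.17/6521.05) = -1.8928…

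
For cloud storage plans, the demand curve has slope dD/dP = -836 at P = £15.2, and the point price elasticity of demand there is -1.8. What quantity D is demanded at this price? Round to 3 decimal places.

Ed = (dD/dP)·(P/D) ⇒ D = (dD/dP)·P/Ed = (-836)·15.2/(-1.8) = 7059.55555…

7059.556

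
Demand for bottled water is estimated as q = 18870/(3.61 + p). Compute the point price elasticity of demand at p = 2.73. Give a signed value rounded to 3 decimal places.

dq/dp = −18870/(3.61 + p)² = -469.454. At p = 2.73, q = 2976.34.
Ed = (dq/dp)·(p/q) = (-469.454) × (2.73/2976.34) = -0.43059…

-0.431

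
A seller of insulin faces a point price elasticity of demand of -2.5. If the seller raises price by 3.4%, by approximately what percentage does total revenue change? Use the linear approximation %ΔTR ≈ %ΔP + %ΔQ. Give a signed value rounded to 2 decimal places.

%ΔQ ≈ Ed × %ΔP = (-2.5) × (+3.4%) = -8.5000%
%ΔTR ≈ %ΔP + %ΔQ = (+3.4%) + (-8.5000%) = -5.1000%

-5.10%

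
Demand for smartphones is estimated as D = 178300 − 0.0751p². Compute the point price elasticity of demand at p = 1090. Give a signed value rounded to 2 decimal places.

dD/dp = −2·0.0751·p = -163.718. At p = 1090, D = 89073.69.
Ed = (dD/dp)·(p/D) = (-163.718) × (1090/89073.69) = -2.0034…

-2.00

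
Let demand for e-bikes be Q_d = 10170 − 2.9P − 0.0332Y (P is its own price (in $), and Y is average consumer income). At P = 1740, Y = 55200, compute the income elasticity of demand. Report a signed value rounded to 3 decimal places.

At the given values, Q_d = 10170 − 2.9(1740) − 0.0332(55200) = 3291.36.
∂Q_d/∂Y = -0.0332.
E = (-0.0332) × (55200/3291.36) = -0.55680…

-0.557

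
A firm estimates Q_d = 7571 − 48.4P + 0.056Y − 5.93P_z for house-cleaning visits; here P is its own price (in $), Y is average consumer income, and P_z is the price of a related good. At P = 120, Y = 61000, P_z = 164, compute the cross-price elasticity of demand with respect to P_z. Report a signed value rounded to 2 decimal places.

At the given values, Q_d = 7571 − 48.4(120) + 0.056(61000) − 5.93(164) = 4206.48.
∂Q_d/∂P_z = -5.93.
E = (-5.93) × (164/4206.48) = -0.2311…

-0.23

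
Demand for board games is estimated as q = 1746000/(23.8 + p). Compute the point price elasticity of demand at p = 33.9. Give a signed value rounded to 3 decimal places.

-0.588

dq/dp = −1746000/(23.8 + p)² = -524.436. At p = 33.9, q = 30260.
Ed = (dq/dp)·(p/q) = (-524.436) × (33.9/30260) = -0.58752…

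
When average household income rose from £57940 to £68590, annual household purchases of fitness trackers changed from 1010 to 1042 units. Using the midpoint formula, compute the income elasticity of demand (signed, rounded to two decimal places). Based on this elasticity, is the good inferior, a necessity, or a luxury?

%ΔQ = (1042 − 1010)/[( 1010 + 1042)/2] = 32/1026 = 0.031189…
%ΔIncome = (68590 − 57940)/[( 57940 + 68590)/2] = 10650/63265 = 0.168339…
E_income = (32/1026) / (10650/63265) = 0.1852…
0 < E_income < 1 ⇒ normal good, necessity.

0.19; necessity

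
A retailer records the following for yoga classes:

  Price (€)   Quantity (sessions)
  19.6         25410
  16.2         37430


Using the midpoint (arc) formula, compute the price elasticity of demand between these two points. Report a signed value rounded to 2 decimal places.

-2.01

%ΔQ = (37430 − 25410) / [(25410 + 37430)/2] = 12020/31420 = 0.382558…
%ΔP = (16.2 − 19.6) / [(19.6 + 16.2)/2] = -3.4/17.9 = -0.189944…
Arc Ed = %ΔQ / %ΔP = (12020/31420) / (-3.4/17.9) = -2.0140…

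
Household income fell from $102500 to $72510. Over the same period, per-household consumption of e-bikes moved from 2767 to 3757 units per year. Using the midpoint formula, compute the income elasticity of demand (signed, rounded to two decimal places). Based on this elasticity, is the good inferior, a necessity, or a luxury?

-0.89; inferior

%ΔQ = (3757 − 2767)/[( 2767 + 3757)/2] = 990/3262 = 0.303494…
%ΔIncome = (72510 − 102500)/[( 102500 + 72510)/2] = -29990/87505 = -0.342723…
E_income = (990/3262) / (-29990/87505) = -0.8855…
E_income < 0 ⇒ inferior good.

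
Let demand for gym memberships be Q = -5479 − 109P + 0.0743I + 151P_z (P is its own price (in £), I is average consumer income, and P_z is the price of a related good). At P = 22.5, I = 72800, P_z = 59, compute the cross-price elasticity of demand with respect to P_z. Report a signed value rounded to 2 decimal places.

1.39

At the given values, Q = -5479 − 109(22.5) + 0.0743(72800) + 151(59) = 6386.54.
∂Q/∂P_z = 151.
E = (151) × (59/6386.54) = 1.3949…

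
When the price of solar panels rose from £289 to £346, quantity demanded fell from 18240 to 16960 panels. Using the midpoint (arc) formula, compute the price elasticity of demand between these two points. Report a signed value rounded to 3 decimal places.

-0.405

%ΔQ = (16960 − 18240) / [(18240 + 16960)/2] = -1280/17600 = -0.072727…
%ΔP = (346 − 289) / [(289 + 346)/2] = 57/317.5 = 0.179527…
Arc Ed = %ΔQ / %ΔP = (-1280/17600) / (57/317.5) = -0.40510…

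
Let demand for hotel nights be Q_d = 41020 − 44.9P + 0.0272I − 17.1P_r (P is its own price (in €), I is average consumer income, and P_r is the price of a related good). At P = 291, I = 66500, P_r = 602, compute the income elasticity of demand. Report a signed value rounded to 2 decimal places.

At the given values, Q_d = 41020 − 44.9(291) + 0.0272(66500) − 17.1(602) = 19468.7.
∂Q_d/∂I = 0.0272.
E = (0.0272) × (66500/19468.7) = 0.0929…

0.09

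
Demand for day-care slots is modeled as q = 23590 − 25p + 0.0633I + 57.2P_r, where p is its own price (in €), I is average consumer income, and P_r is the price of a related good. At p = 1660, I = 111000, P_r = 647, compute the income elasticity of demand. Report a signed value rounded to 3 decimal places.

0.269

At the given values, q = 23590 − 25(1660) + 0.0633(111000) + 57.2(647) = 26124.7.
∂q/∂I = 0.0633.
E = (0.0633) × (111000/26124.7) = 0.26895…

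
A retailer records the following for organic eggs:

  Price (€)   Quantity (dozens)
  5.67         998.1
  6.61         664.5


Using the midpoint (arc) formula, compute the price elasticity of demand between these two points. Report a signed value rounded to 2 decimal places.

%ΔQ = (664.5 − 998.1) / [(998.1 + 664.5)/2] = -333.6/831.3 = -0.401299…
%ΔP = (6.61 − 5.67) / [(5.67 + 6.61)/2] = 0.94/6.14 = 0.153094…
Arc Ed = %ΔQ / %ΔP = (-333.6/831.3) / (0.94/6.14) = -2.6212…

-2.62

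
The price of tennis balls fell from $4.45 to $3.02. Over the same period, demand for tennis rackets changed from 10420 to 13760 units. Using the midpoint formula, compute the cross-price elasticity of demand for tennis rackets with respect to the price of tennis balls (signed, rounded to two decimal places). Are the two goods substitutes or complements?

%ΔQ_{tennis rackets} = (13760 − 10420)/avg = 3340/12090 = 0.276261…
%ΔP_{tennis balls} = (3.02 − 4.45)/avg = -1.43/3.735 = -0.382864…
E_cross = (3340/12090) / (-1.43/3.735) = -0.7215…
E_cross < 0 ⇒ the goods are complements.

-0.72; complements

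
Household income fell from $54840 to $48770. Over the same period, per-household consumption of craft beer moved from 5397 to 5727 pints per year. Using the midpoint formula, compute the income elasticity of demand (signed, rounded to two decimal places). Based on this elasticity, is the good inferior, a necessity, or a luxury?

-0.51; inferior

%ΔQ = (5727 − 5397)/[( 5397 + 5727)/2] = 330/5562 = 0.059331…
%ΔIncome = (48770 − 54840)/[( 54840 + 48770)/2] = -6070/51805 = -0.117170…
E_income = (330/5562) / (-6070/51805) = -0.5063…
E_income < 0 ⇒ inferior good.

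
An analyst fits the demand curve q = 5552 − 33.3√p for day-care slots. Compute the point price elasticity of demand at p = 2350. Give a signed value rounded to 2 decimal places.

-0.20

dq/dp = −33.3/(2√p) = -0.343463. At p = 2350, q = 3937.72.
Ed = (dq/dp)·(p/q) = (-0.343463) × (2350/3937.72) = -0.2049…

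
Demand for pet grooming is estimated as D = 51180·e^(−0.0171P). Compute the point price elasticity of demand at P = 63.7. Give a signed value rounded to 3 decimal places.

dD/dP = −0.0171·D = -294.464. At P = 63.7, D = 17220.1.
Ed = (dD/dP)·(P/D) = (-294.464) × (63.7/17220.1) = -1.08927

-1.089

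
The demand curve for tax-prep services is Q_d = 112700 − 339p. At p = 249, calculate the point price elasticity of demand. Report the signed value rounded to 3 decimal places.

-2.984

dQ_d/dp = −339. At p = 249, Q_d = 112700 − 339(249) = 28289.
Ed = (dQ_d/dp)·(p/Q_d) = −339 × (249/28289) = -2.98388…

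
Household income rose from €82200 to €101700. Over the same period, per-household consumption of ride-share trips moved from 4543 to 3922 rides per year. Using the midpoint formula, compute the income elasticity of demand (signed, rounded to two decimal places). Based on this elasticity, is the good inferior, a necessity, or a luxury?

-0.69; inferior

%ΔQ = (3922 − 4543)/[( 4543 + 3922)/2] = -621/4232.5 = -0.146721…
%ΔIncome = (101700 − 82200)/[( 82200 + 101700)/2] = 19500/91950 = 0.212071…
E_income = (-621/4232.5) / (19500/91950) = -0.6918…
E_income < 0 ⇒ inferior good.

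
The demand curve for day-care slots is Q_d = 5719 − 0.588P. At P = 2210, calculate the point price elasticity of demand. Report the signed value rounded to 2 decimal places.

dQ_d/dP = −0.588. At P = 2210, Q_d = 5719 − 0.588(2210) = 4419.52.
Ed = (dQ_d/dP)·(P/Q_d) = −0.588 × (2210/4419.52) = -0.2940…

-0.29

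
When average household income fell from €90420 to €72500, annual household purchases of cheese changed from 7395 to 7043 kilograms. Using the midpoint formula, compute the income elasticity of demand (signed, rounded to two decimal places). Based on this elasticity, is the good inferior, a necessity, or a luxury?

%ΔQ = (7043 − 7395)/[( 7395 + 7043)/2] = -352/7219 = -0.048760…
%ΔIncome = (72500 − 90420)/[( 90420 + 72500)/2] = -17920/81460 = -0.219985…
E_income = (-352/7219) / (-17920/81460) = 0.2216…
0 < E_income < 1 ⇒ normal good, necessity.

0.22; necessity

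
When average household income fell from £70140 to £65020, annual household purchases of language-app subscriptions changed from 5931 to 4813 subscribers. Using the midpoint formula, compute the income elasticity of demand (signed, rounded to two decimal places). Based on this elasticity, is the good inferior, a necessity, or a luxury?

2.75; luxury

%ΔQ = (4813 − 5931)/[( 5931 + 4813)/2] = -1118/5372 = -0.208116…
%ΔIncome = (65020 − 70140)/[( 70140 + 65020)/2] = -5120/67580 = -0.075762…
E_income = (-1118/5372) / (-5120/67580) = 2.7469…
E_income > 1 ⇒ normal good, luxury.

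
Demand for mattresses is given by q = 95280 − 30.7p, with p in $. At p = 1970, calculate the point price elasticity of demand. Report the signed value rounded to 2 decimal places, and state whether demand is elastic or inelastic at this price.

-1.74; elastic

dq/dp = −30.7. At p = 1970, q = 95280 − 30.7(1970) = 34801.
Ed = (dq/dp)·(p/q) = −30.7 × (1970/34801) = -1.7378…
|Ed| = 1.74 > 1, so demand is elastic.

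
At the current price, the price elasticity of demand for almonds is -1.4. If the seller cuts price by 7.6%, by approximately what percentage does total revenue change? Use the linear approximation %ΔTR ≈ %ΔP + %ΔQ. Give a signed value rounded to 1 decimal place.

+3.0%

%ΔQ ≈ Ed × %ΔP = (-1.4) × (-7.6%) = +10.6400%
%ΔTR ≈ %ΔP + %ΔQ = (-7.6%) + (+10.6400%) = +3.0400%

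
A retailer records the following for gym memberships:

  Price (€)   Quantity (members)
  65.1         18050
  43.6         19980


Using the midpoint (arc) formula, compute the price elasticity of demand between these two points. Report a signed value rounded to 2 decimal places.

%ΔQ = (19980 − 18050) / [(18050 + 19980)/2] = 1930/19015 = 0.101498…
%ΔP = (43.6 − 65.1) / [(65.1 + 43.6)/2] = -21.5/54.35 = -0.395584…
Arc Ed = %ΔQ / %ΔP = (1930/19015) / (-21.5/54.35) = -0.2565…

-0.26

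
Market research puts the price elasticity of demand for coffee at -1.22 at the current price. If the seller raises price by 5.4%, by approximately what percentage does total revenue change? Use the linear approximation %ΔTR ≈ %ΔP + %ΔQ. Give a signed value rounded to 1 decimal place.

-1.2%

%ΔQ ≈ Ed × %ΔP = (-1.22) × (+5.4%) = -6.5880%
%ΔTR ≈ %ΔP + %ΔQ = (+5.4%) + (-6.5880%) = -1.1880%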